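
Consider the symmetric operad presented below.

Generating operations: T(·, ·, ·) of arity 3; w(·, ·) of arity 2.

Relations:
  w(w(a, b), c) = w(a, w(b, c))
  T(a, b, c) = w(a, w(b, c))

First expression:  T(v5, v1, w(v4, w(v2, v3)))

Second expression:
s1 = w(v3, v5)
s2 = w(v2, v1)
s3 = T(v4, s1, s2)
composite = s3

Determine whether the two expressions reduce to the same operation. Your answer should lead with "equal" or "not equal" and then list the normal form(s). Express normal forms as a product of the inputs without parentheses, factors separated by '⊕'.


The first expression reduces to v5 ⊕ v1 ⊕ v4 ⊕ v2 ⊕ v3
The second expression reduces to v4 ⊕ v3 ⊕ v5 ⊕ v2 ⊕ v1
Distinct normal forms: not equal.

not equal; the first gives v5 ⊕ v1 ⊕ v4 ⊕ v2 ⊕ v3 and the second v4 ⊕ v3 ⊕ v5 ⊕ v2 ⊕ v1


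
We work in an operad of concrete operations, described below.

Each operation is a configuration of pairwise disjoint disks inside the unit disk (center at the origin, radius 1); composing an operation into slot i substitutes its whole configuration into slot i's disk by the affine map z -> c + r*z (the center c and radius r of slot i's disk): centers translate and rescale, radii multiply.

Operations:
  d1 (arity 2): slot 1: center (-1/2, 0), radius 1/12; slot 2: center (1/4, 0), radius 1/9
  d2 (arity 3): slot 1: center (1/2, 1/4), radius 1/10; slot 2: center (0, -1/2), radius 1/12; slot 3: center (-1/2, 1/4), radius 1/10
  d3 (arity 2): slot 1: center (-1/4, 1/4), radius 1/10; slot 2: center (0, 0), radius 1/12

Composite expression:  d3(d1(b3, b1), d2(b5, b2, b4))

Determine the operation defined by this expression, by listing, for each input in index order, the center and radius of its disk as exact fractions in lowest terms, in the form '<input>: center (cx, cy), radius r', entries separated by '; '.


b1: center (-9/40, 1/4), radius 1/90; b2: center (0, -1/24), radius 1/144; b3: center (-3/10, 1/4), radius 1/120; b4: center (-1/24, 1/48), radius 1/120; b5: center (1/24, 1/48), radius 1/120

Affine substitution under d3: radii multiply and b-centers shift.
input b3: applying the 2 nested substitutions gives center (-3/10, 1/4), radius 1/120
input b1: applying the 2 nested substitutions gives center (-9/40, 1/4), radius 1/90
input b5: applying the 2 nested substitutions gives center (1/24, 1/48), radius 1/120
input b2: applying the 2 nested substitutions gives center (0, -1/24), radius 1/144
input b4: applying the 2 nested substitutions gives center (-1/24, 1/48), radius 1/120


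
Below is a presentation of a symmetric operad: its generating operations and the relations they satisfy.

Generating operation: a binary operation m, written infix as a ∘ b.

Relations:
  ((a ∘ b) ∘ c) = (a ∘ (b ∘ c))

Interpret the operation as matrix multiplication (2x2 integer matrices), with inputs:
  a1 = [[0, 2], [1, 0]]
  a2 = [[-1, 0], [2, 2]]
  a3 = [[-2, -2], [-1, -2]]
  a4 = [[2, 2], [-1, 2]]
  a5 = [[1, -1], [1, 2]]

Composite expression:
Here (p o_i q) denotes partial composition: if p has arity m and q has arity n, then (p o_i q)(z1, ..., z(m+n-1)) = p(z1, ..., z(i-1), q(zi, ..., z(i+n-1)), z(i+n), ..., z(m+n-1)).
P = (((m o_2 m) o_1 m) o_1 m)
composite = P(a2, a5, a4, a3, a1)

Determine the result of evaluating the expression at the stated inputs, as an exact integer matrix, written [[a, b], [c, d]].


[[6, 12], [-36, -48]]


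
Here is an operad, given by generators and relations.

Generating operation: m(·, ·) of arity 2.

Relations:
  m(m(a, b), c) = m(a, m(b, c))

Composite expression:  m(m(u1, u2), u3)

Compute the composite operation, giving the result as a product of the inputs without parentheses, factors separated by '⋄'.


u1 ⋄ u2 ⋄ u3

Key point: m is associative — brackets drop, the u-order remains.
m(u1, u2) linearizes to u1 ⋄ u2
m(m(u1, u2), u3) linearizes to u1 ⋄ u2 ⋄ u3


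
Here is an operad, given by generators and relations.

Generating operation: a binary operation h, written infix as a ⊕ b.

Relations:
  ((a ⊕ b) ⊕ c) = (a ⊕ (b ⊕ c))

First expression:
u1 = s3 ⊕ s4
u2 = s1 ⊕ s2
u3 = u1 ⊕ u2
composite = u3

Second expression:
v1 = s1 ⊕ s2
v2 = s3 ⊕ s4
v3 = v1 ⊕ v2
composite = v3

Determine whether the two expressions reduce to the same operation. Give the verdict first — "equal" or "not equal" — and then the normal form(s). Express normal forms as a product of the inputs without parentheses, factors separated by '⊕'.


The first expression reduces to s3 ⊕ s4 ⊕ s1 ⊕ s2
The second expression reduces to s1 ⊕ s2 ⊕ s3 ⊕ s4
Different reductions; not equal.

not equal; the first gives s3 ⊕ s4 ⊕ s1 ⊕ s2 and the second s1 ⊕ s2 ⊕ s3 ⊕ s4


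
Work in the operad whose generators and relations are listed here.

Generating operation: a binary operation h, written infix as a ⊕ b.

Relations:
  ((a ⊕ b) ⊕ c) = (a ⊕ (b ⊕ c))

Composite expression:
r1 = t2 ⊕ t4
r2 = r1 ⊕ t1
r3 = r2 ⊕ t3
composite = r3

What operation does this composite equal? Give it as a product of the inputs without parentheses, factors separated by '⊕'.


t2 ⊕ t4 ⊕ t1 ⊕ t3


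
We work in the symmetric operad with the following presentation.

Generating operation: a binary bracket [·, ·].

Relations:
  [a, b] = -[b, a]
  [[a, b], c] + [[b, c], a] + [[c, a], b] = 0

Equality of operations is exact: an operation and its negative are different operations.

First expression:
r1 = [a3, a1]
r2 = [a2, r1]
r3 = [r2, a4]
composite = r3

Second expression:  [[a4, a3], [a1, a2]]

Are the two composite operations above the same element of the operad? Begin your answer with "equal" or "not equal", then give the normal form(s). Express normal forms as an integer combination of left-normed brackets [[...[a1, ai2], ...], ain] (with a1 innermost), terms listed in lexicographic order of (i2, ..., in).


not equal; the first gives [[[a1, a3], a2], a4] and the second [[[a1, a2], a3], a4] - [[[a1, a2], a4], a3]

In normal form, the first expression is [[[a1, a3], a2], a4]
In normal form, the second expression is [[[a1, a2], a3], a4] - [[[a1, a2], a4], a3]
No match — not equal.


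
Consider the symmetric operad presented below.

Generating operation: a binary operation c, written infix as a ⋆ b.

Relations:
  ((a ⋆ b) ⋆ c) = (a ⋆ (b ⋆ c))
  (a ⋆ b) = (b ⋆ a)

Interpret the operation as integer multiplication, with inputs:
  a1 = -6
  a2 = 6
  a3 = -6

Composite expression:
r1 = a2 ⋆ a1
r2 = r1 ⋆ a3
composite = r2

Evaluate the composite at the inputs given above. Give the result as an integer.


(a2 ⋆ a1) = -36
((a2 ⋆ a1) ⋆ a3) = 216

216


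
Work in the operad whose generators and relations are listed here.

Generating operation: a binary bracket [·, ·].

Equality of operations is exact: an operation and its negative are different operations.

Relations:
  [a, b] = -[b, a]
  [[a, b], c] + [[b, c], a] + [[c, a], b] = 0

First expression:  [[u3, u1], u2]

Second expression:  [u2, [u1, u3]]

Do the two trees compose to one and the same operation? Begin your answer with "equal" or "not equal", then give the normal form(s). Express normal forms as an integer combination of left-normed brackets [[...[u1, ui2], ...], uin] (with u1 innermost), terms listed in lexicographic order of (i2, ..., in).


equal — both sides give -[[u1, u3], u2]


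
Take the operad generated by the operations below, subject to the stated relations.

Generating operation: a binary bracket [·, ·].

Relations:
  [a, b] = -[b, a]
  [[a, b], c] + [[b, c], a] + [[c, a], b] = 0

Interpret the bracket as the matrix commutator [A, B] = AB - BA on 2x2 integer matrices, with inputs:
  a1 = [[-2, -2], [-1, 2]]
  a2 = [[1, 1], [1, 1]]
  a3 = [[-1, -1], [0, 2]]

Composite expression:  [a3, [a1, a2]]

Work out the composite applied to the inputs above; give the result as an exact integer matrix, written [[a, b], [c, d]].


[[-4, 10], [12, 4]]

[a1, a2] = [[-1, -4], [4, 1]]
[a3, [a1, a2]] = [[-4, 10], [12, 4]]


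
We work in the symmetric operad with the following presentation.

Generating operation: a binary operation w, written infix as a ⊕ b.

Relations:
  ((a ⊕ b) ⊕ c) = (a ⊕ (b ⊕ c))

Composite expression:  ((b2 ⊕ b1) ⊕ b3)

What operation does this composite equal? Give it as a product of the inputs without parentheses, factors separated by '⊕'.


b2 ⊕ b1 ⊕ b3

Key point: w is associative — brackets drop, the b-order remains.
(b2 ⊕ b1) reduces to b2 ⊕ b1
((b2 ⊕ b1) ⊕ b3) reduces to b2 ⊕ b1 ⊕ b3


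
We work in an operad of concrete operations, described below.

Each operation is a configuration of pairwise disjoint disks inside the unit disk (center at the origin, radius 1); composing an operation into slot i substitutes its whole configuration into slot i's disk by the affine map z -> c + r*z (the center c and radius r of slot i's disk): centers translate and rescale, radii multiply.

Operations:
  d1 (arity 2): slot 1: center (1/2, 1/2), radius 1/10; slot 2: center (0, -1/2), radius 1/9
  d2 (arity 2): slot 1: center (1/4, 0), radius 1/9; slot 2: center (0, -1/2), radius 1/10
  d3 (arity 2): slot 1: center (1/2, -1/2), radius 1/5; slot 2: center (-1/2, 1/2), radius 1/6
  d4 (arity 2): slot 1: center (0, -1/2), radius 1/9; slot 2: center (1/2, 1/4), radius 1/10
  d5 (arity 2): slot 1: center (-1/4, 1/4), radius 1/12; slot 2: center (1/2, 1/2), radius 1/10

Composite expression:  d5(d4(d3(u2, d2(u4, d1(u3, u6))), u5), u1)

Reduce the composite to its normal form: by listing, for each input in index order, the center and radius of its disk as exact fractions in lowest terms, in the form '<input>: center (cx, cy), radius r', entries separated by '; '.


u1: center (1/2, 1/2), radius 1/10; u2: center (-53/216, 11/54), radius 1/540; u3: center (-3299/12960, 917/4320), radius 1/64800; u4: center (-659/2592, 23/108), radius 1/5832; u5: center (-5/24, 13/48), radius 1/120; u6: center (-55/216, 2749/12960), radius 1/58320


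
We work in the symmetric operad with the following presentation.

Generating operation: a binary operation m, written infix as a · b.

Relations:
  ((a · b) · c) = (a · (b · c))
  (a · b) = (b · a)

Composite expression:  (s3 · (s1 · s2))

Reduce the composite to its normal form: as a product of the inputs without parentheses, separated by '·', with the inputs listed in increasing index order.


Both nesting and order wash out for m; what remains is which s's occur.
(s1 · s2) unparenthesizes to s1 · s2
(s3 · (s1 · s2)) unparenthesizes to s3 · s1 · s2
rearranged into index order: s1 · s2 · s3

s1 · s2 · s3


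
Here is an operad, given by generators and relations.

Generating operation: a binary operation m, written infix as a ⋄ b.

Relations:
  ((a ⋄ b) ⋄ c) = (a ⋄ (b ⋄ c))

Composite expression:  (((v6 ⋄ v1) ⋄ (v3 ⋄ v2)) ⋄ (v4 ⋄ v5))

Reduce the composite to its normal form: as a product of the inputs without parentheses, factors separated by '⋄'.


Associativity of m dissolves the nesting; only the v-input order survives.
(v6 ⋄ v1) flattens to v6 ⋄ v1
(v3 ⋄ v2) flattens to v3 ⋄ v2
((v6 ⋄ v1) ⋄ (v3 ⋄ v2)) flattens to v6 ⋄ v1 ⋄ v3 ⋄ v2
(v4 ⋄ v5) flattens to v4 ⋄ v5
(((v6 ⋄ v1) ⋄ (v3 ⋄ v2)) ⋄ (v4 ⋄ v5)) flattens to v6 ⋄ v1 ⋄ v3 ⋄ v2 ⋄ v4 ⋄ v5

v6 ⋄ v1 ⋄ v3 ⋄ v2 ⋄ v4 ⋄ v5


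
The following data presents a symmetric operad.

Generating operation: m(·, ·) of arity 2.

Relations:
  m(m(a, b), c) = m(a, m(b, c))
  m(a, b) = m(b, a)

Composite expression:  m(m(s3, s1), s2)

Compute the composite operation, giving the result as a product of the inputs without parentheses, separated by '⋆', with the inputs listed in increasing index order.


s1 ⋆ s2 ⋆ s3


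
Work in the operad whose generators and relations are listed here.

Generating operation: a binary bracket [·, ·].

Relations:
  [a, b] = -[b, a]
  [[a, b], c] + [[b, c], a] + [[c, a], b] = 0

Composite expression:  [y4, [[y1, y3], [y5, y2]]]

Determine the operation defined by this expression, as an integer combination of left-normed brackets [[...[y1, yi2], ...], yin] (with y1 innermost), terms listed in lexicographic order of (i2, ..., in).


[[[[y1, y3], y2], y5], y4] - [[[[y1, y3], y5], y2], y4]

Left-normed coefficients sit on the y1-initial expansion words.
Composite bracket: [y4, [[y1, y3], [y5, y2]]]
Each bracket splits as ab - ba, giving 16 signed words (2^4 = 16).
Only words starting with y1 matter:
  y1y3y2y5y4 appears with sign +1, giving the term +[[[[y1, y3], y2], y5], y4]
  y1y3y5y2y4 appears with sign -1, giving the term -[[[[y1, y3], y5], y2], y4]


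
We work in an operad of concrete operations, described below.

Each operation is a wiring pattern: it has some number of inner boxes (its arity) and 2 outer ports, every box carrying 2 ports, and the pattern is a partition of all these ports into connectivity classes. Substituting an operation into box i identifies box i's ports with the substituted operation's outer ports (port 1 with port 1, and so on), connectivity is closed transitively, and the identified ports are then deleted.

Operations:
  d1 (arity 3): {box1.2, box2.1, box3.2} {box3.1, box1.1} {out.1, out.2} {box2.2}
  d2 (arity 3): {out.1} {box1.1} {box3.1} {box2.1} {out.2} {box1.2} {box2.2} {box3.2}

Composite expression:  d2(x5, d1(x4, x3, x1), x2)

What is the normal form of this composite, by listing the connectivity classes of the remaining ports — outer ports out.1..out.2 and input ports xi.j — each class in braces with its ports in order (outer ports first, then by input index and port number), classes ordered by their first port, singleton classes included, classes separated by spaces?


{out.1} {out.2} {x1.1, x4.1} {x1.2, x3.1, x4.2} {x2.1} {x2.2} {x3.2} {x5.1} {x5.2}

After gluing at d2, chains via deleted ports link the x-ports.
after d1, the pattern on (x4, x3, x1) reads {out.1, out.2} {x1.1, x4.1} {x1.2, x3.1, x4.2} {x3.2} (out.j = its outer ports)
after d2, the pattern on (x5, x4, x3, x1, x2) reads {out.1} {out.2} {x1.1, x4.1} {x1.2, x3.1, x4.2} {x2.1} {x2.2} {x3.2} {x5.1} {x5.2} (out.j = its outer ports)


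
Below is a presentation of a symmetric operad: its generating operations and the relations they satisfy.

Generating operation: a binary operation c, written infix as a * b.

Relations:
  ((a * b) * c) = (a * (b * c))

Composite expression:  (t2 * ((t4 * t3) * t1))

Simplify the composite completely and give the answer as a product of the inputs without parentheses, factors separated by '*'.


t2 * t4 * t3 * t1

Every regrouping of c is equal, so read the t-inputs in written order.
(t4 * t3) collapses to t4 * t3
((t4 * t3) * t1) collapses to t4 * t3 * t1
(t2 * ((t4 * t3) * t1)) collapses to t2 * t4 * t3 * t1


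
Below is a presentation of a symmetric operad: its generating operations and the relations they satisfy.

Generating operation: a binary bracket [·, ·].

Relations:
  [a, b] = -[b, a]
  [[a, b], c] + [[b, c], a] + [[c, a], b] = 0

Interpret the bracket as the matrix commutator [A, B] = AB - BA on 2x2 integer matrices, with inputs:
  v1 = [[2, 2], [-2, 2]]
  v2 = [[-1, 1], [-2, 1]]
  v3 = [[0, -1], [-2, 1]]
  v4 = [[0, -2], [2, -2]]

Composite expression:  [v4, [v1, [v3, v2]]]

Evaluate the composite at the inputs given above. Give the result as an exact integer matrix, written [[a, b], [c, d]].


[v3, v2] = [[4, -3], [2, -4]]
[v1, [v3, v2]] = [[-2, -16], [-16, 2]]
[v4, [v1, [v3, v2]]] = [[64, -40], [24, -64]]

[[64, -40], [24, -64]]


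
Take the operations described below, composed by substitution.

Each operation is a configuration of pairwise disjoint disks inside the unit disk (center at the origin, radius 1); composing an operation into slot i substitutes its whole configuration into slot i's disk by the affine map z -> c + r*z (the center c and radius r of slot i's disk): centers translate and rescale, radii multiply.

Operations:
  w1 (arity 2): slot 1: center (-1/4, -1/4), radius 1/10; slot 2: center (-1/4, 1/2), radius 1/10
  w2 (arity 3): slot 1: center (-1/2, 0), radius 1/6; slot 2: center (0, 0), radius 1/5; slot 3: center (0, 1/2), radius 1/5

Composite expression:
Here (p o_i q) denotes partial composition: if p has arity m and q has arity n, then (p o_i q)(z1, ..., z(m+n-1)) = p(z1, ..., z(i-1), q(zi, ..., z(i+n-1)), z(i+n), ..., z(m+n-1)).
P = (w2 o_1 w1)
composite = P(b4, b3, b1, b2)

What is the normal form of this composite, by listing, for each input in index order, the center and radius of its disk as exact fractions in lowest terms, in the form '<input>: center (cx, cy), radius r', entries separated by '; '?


Each b-disk chains the slot maps above it in w2; radii multiply.
b4: after 2 affine steps, its disk has center (-13/24, -1/24), radius 1/60
b3: after 2 affine steps, its disk has center (-13/24, 1/12), radius 1/60
b1: after 1 affine step, its disk has center (0, 0), radius 1/5
b2: after 1 affine step, its disk has center (0, 1/2), radius 1/5

b1: center (0, 0), radius 1/5; b2: center (0, 1/2), radius 1/5; b3: center (-13/24, 1/12), radius 1/60; b4: center (-13/24, -1/24), radius 1/60


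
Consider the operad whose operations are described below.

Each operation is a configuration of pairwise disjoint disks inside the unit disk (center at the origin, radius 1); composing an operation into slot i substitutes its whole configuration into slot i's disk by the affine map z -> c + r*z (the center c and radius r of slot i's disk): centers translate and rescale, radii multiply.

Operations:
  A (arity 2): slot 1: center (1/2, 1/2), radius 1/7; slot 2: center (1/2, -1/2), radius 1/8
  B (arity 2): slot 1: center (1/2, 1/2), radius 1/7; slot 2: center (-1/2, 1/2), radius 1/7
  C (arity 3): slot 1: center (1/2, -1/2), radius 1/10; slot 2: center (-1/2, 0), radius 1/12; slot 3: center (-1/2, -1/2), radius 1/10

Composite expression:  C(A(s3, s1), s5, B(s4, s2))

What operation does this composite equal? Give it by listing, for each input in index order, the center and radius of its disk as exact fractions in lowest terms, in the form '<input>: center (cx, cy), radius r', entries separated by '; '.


Affine substitution under C: radii multiply and s-centers shift.
s3 passes through 2 substitutions, ending at center (11/20, -9/20), radius 1/70
s1 passes through 2 substitutions, ending at center (11/20, -11/20), radius 1/80
s5 passes through 1 substitution, ending at center (-1/2, 0), radius 1/12
s4 passes through 2 substitutions, ending at center (-9/20, -9/20), radius 1/70
s2 passes through 2 substitutions, ending at center (-11/20, -9/20), radius 1/70

s1: center (11/20, -11/20), radius 1/80; s2: center (-11/20, -9/20), radius 1/70; s3: center (11/20, -9/20), radius 1/70; s4: center (-9/20, -9/20), radius 1/70; s5: center (-1/2, 0), radius 1/12


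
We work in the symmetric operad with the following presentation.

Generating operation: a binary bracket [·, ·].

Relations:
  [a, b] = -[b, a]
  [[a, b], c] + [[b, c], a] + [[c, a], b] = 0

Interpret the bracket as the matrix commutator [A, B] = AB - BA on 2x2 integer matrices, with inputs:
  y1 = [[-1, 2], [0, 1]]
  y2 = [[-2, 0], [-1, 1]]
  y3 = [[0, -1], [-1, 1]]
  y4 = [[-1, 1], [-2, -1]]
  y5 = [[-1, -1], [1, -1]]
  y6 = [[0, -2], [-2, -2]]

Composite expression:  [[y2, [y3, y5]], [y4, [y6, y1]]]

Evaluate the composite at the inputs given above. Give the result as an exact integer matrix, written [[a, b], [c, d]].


[[104, 8], [88, -104]]

[y3, y5] = [[-2, 1], [1, 2]]
[y2, [y3, y5]] = [[1, -3], [7, -1]]
[y6, y1] = [[4, 0], [4, -4]]
[y4, [y6, y1]] = [[4, -8], [-16, -4]]
[[y2, [y3, y5]], [y4, [y6, y1]]] = [[104, 8], [88, -104]]


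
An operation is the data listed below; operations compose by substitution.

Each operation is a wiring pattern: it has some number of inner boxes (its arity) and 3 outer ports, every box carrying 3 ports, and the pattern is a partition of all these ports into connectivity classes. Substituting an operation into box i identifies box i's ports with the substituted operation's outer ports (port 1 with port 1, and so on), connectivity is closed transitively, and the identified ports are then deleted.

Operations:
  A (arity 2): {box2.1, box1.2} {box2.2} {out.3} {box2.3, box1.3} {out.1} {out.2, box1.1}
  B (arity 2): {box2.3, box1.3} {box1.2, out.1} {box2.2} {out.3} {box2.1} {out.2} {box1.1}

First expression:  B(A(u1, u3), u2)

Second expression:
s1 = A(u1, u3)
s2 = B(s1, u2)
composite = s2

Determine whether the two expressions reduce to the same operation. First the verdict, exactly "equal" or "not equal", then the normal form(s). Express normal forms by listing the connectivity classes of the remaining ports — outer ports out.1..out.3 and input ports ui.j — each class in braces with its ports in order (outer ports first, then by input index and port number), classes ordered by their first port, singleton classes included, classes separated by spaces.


equal; both compose to {out.1, u1.1} {out.2} {out.3} {u1.2, u3.1} {u1.3, u3.3} {u2.1} {u2.2} {u2.3} {u3.2}


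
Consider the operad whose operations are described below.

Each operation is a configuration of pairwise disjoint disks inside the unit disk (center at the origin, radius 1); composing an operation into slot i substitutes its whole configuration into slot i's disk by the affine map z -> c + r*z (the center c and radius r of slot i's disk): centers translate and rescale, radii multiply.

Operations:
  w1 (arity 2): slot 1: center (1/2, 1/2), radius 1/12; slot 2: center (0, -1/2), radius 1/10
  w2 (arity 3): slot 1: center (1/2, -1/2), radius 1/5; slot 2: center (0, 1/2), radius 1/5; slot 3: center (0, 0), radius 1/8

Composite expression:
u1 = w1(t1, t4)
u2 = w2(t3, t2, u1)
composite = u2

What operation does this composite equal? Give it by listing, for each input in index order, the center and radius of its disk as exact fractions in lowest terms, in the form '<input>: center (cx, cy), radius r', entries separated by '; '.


t1: center (1/16, 1/16), radius 1/96; t2: center (0, 1/2), radius 1/5; t3: center (1/2, -1/2), radius 1/5; t4: center (0, -1/16), radius 1/80

Below w2, radii multiply path by path; the t-disk centers shift.
input t3: composing its 1 substitution step yields center (1/2, -1/2), radius 1/5
input t2: composing its 1 substitution step yields center (0, 1/2), radius 1/5
input t1: composing its 2 substitution steps yields center (1/16, 1/16), radius 1/96
input t4: composing its 2 substitution steps yields center (0, -1/16), radius 1/80


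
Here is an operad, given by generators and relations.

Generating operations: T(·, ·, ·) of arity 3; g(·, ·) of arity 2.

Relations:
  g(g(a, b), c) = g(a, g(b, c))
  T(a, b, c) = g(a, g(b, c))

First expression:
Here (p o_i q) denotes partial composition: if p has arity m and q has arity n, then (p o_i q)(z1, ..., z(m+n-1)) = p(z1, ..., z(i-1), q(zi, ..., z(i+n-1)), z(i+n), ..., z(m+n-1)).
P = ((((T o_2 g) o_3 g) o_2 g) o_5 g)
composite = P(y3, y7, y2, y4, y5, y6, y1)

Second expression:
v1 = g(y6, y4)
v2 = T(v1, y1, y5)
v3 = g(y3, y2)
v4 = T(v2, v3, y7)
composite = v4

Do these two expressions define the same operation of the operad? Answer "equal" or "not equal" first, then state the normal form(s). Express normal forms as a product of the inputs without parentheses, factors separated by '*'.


In normal form, the first expression is y3 * y7 * y2 * y4 * y5 * y6 * y1
In normal form, the second expression is y6 * y4 * y1 * y5 * y3 * y2 * y7
Different reductions; not equal.

not equal — first y3 * y7 * y2 * y4 * y5 * y6 * y1, second y6 * y4 * y1 * y5 * y3 * y2 * y7


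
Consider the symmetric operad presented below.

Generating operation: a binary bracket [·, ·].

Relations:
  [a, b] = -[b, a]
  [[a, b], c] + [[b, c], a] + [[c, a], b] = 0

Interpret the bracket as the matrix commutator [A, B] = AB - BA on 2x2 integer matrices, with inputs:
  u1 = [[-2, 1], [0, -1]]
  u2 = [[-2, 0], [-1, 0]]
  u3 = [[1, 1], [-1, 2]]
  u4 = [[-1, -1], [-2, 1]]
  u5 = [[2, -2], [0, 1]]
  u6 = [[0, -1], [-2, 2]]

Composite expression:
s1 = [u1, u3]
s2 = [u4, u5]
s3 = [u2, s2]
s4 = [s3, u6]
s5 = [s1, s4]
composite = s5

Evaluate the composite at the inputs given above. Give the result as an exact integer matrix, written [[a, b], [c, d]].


[[-30, 60], [-24, 30]]

[u1, u3] = [[-1, 0], [-1, 1]]
[u4, u5] = [[-4, 5], [-2, 4]]
[u2, [u4, u5]] = [[5, -10], [4, -5]]
[[u2, [u4, u5]], u6] = [[24, -30], [12, -24]]
[[u1, u3], [[u2, [u4, u5]], u6]] = [[-30, 60], [-24, 30]]


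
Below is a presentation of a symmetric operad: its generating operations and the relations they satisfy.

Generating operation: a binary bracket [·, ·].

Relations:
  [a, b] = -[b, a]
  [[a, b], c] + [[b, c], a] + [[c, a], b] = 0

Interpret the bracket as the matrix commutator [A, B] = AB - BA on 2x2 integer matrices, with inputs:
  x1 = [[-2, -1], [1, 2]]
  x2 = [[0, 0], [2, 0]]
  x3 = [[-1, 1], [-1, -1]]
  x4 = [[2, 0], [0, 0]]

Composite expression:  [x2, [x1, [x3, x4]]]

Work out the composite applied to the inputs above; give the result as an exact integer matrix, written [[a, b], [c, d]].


[[-16, 0], [16, 16]]

[x3, x4] = [[0, -2], [-2, 0]]
[x1, [x3, x4]] = [[4, 8], [-8, -4]]
[x2, [x1, [x3, x4]]] = [[-16, 0], [16, 16]]


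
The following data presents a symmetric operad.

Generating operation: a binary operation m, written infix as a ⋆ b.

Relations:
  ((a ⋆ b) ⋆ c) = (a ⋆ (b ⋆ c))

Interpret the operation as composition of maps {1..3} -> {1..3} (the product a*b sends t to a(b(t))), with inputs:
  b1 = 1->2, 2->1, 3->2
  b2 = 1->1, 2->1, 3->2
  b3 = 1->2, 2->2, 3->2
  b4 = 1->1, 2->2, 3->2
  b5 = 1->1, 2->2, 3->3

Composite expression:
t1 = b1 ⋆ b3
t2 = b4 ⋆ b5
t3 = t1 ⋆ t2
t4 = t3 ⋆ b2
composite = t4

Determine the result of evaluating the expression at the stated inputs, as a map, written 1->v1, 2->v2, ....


1->1, 2->1, 3->1


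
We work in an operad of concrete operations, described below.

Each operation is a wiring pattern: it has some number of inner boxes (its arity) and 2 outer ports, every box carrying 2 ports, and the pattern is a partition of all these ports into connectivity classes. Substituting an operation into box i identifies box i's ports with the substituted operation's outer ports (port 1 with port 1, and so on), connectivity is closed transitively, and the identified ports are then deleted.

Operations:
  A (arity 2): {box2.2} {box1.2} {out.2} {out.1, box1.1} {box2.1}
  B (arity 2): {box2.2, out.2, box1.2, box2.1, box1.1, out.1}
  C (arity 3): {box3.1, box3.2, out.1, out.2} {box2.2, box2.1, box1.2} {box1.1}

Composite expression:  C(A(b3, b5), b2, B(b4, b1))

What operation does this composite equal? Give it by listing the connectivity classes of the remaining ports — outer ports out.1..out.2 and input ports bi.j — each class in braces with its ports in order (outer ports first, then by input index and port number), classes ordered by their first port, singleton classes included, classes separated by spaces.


{out.1, out.2, b1.1, b1.2, b4.1, b4.2} {b2.1, b2.2} {b3.1} {b3.2} {b5.1} {b5.2}


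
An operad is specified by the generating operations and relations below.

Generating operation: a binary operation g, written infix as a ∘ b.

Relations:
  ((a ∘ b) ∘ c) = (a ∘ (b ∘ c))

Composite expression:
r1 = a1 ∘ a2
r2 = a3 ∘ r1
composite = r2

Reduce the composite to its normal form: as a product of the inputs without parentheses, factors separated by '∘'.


a3 ∘ a1 ∘ a2

Key point: g is associative — brackets drop, the a-order remains.
(a1 ∘ a2) linearizes to a1 ∘ a2
(a3 ∘ (a1 ∘ a2)) linearizes to a3 ∘ a1 ∘ a2


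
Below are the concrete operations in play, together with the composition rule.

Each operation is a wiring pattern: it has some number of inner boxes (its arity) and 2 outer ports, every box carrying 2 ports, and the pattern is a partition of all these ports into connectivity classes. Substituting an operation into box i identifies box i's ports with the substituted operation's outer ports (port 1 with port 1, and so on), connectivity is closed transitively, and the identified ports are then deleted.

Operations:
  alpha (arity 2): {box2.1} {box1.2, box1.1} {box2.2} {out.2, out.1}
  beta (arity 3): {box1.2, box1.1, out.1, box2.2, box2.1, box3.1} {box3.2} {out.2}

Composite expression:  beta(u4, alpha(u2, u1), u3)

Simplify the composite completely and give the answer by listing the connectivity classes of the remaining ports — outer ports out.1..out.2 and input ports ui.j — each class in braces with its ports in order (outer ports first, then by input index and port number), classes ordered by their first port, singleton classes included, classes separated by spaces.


{out.1, u3.1, u4.1, u4.2} {out.2} {u1.1} {u1.2} {u2.1, u2.2} {u3.2}

Treat the ports identified at beta as solder joints: merge, then drop.
the subtree at alpha composes to {out.1, out.2} {u1.1} {u1.2} {u2.1, u2.2} on (u2, u1); out.j = own outer ports
the subtree at beta composes to {out.1, u3.1, u4.1, u4.2} {out.2} {u1.1} {u1.2} {u2.1, u2.2} {u3.2} on (u4, u2, u1, u3); out.j = own outer ports


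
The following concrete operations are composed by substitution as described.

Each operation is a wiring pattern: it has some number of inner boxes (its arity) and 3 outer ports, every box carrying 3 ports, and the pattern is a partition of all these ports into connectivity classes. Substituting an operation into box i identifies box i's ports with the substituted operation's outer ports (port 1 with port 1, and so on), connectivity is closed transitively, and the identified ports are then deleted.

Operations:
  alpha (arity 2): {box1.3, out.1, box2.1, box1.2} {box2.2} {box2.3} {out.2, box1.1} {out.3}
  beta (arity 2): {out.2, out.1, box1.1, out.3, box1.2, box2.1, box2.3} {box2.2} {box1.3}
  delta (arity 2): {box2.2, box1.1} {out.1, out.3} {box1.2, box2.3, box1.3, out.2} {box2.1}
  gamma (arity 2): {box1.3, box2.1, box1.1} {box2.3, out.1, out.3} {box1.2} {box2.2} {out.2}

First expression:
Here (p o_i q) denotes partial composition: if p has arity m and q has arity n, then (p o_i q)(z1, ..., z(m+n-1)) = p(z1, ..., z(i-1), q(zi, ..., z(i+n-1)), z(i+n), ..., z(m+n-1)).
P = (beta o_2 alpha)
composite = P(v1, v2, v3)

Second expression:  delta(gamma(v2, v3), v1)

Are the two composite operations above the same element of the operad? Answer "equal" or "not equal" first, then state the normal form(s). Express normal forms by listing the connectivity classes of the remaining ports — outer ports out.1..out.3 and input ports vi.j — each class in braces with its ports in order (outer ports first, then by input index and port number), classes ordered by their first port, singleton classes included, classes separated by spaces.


not equal — first {out.1, out.2, out.3, v1.1, v1.2, v2.2, v2.3, v3.1} {v1.3} {v2.1} {v3.2} {v3.3}, second {out.1, out.3} {out.2, v1.2, v1.3, v3.3} {v1.1} {v2.1, v2.3, v3.1} {v2.2} {v3.2}

The first expression reduces to {out.1, out.2, out.3, v1.1, v1.2, v2.2, v2.3, v3.1} {v1.3} {v2.1} {v3.2} {v3.3}
The second expression reduces to {out.1, out.3} {out.2, v1.2, v1.3, v3.3} {v1.1} {v2.1, v2.3, v3.1} {v2.2} {v3.2}
The normal forms differ: not equal.


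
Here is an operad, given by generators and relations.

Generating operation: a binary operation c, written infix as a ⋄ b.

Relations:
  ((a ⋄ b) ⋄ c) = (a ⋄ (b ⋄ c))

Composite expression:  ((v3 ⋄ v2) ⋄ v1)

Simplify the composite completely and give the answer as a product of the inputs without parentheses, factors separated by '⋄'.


v3 ⋄ v2 ⋄ v1

Under associativity of c, the answer is the v's in reading order.
(v3 ⋄ v2) collapses to v3 ⋄ v2
((v3 ⋄ v2) ⋄ v1) collapses to v3 ⋄ v2 ⋄ v1


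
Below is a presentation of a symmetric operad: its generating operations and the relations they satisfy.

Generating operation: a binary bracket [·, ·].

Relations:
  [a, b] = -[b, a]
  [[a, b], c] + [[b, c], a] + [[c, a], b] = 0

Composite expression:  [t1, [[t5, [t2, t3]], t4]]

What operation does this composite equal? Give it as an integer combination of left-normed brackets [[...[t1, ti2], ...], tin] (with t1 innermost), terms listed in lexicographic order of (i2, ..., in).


-[[[[t1, t2], t3], t5], t4] + [[[[t1, t3], t2], t5], t4] + [[[[t1, t4], t2], t3], t5] - [[[[t1, t4], t3], t2], t5] - [[[[t1, t4], t5], t2], t3] + [[[[t1, t4], t5], t3], t2] + [[[[t1, t5], t2], t3], t4] - [[[[t1, t5], t3], t2], t4]

Antisymmetry and Jacobi reduce to t1-anchored left-normed brackets.
Composite bracket: [t1, [[t5, [t2, t3]], t4]]
Expanding via [a, b] = ab - ba: 16 signed words (2^4 = 16).
Keep just the words that open with t1:
  the word t1t2t3t5t4 carries sign -1 and contributes -[[[[t1, t2], t3], t5], t4]
  the word t1t3t2t5t4 carries sign +1 and contributes +[[[[t1, t3], t2], t5], t4]
  the word t1t4t2t3t5 carries sign +1 and contributes +[[[[t1, t4], t2], t3], t5]
  the word t1t4t3t2t5 carries sign -1 and contributes -[[[[t1, t4], t3], t2], t5]
  the word t1t4t5t2t3 carries sign -1 and contributes -[[[[t1, t4], t5], t2], t3]
  the word t1t4t5t3t2 carries sign +1 and contributes +[[[[t1, t4], t5], t3], t2]
  the word t1t5t2t3t4 carries sign +1 and contributes +[[[[t1, t5], t2], t3], t4]
  the word t1t5t3t2t4 carries sign -1 and contributes -[[[[t1, t5], t3], t2], t4]


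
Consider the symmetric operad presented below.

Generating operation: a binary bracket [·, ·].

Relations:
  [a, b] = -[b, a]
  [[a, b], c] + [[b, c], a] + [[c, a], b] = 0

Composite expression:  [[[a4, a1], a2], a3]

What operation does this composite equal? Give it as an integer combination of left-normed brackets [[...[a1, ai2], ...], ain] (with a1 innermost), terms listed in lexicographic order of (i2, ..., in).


-[[[a1, a4], a2], a3]

A multilinear Lie element is pinned by a1-initial words (a1 innermost).
Composite bracket: [[[a4, a1], a2], a3]
Full expansion: 8 signed words from ab - ba (2^3 = 8).
Only words starting with a1 matter:
  the word a1a4a2a3 carries sign -1 and contributes -[[[a1, a4], a2], a3]


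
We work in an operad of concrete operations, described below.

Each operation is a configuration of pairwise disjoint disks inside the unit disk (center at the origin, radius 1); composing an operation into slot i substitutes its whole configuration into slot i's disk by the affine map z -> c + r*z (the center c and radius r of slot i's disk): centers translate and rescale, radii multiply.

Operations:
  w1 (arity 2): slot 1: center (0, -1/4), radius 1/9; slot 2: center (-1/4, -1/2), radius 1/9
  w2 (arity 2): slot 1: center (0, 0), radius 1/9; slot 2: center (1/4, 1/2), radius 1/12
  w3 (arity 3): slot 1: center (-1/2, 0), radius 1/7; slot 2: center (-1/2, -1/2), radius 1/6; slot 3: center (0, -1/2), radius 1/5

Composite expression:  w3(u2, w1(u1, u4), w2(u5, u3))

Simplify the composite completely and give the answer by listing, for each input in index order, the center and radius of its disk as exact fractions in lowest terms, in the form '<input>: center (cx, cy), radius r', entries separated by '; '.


u1: center (-1/2, -13/24), radius 1/54; u2: center (-1/2, 0), radius 1/7; u3: center (1/20, -2/5), radius 1/60; u4: center (-13/24, -7/12), radius 1/54; u5: center (0, -1/2), radius 1/45

Below w3, radii multiply path by path; the u-disk centers shift.
input u2: applying the 1 nested substitution gives center (-1/2, 0), radius 1/7
input u1: applying the 2 nested substitutions gives center (-1/2, -13/24), radius 1/54
input u4: applying the 2 nested substitutions gives center (-13/24, -7/12), radius 1/54
input u5: applying the 2 nested substitutions gives center (0, -1/2), radius 1/45
input u3: applying the 2 nested substitutions gives center (1/20, -2/5), radius 1/60


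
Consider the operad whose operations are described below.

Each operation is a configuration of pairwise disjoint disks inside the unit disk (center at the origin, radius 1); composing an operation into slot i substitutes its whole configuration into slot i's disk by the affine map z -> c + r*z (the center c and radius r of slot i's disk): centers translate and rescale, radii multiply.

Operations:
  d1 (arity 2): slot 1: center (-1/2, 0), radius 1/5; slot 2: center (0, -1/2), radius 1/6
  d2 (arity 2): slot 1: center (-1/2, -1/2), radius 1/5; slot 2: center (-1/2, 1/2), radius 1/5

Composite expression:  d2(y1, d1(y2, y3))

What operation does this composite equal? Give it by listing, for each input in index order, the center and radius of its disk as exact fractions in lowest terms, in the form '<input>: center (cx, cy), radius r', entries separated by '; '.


Nesting under d2 composes maps z -> c + r*z down each y-path.
input y1: applying the 1 nested substitution gives center (-1/2, -1/2), radius 1/5
input y2: applying the 2 nested substitutions gives center (-3/5, 1/2), radius 1/25
input y3: applying the 2 nested substitutions gives center (-1/2, 2/5), radius 1/30

y1: center (-1/2, -1/2), radius 1/5; y2: center (-3/5, 1/2), radius 1/25; y3: center (-1/2, 2/5), radius 1/30


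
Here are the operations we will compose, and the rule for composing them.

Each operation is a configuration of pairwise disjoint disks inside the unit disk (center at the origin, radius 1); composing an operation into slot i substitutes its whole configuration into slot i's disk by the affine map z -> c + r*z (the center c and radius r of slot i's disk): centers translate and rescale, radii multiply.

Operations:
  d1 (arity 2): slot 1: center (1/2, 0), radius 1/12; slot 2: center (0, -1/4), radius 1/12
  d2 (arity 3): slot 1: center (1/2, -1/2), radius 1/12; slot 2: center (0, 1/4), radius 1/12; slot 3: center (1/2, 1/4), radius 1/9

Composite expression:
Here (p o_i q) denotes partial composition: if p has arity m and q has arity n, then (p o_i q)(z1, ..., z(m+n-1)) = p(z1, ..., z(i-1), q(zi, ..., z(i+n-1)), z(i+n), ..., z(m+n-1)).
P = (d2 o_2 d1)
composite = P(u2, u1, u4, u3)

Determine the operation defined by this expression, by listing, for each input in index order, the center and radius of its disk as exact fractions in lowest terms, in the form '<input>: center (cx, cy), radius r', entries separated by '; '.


Below d2, radii multiply path by path; the u-disk centers shift.
for u2, the 1-step affine chain lands on center (1/2, -1/2), radius 1/12
for u1, the 2-step affine chain lands on center (1/24, 1/4), radius 1/144
for u4, the 2-step affine chain lands on center (0, 11/48), radius 1/144
for u3, the 1-step affine chain lands on center (1/2, 1/4), radius 1/9

u1: center (1/24, 1/4), radius 1/144; u2: center (1/2, -1/2), radius 1/12; u3: center (1/2, 1/4), radius 1/9; u4: center (0, 11/48), radius 1/144


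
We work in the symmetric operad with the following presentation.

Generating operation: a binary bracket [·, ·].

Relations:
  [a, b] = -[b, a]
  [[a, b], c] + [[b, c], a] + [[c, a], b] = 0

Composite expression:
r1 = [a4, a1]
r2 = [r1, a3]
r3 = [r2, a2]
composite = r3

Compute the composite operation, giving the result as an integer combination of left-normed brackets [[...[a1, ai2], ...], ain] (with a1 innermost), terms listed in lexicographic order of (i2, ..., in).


-[[[a1, a4], a3], a2]

Skip Jacobi rewriting: expand, keep a1-initial words, read off terms.
Composite bracket: [[[a4, a1], a3], a2]
Expanding via [a, b] = ab - ba: 8 signed words (2^3 = 8).
Keep just the words that open with a1:
  word a1a4a3a2 has sign -1, contributing -[[[a1, a4], a3], a2]


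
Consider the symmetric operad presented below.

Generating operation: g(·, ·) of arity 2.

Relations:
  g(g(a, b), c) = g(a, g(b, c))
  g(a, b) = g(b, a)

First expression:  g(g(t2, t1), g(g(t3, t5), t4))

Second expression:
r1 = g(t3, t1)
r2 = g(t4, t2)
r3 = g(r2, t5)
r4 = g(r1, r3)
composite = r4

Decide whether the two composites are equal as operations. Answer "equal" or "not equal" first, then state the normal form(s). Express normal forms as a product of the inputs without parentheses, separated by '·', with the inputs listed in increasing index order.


equal — both sides give t1 · t2 · t3 · t4 · t5


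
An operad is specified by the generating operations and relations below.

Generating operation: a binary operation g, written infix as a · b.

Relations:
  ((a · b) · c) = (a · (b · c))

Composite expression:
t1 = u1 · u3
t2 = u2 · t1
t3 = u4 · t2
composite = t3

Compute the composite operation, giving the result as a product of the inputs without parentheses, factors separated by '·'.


Every regrouping of g is equal, so read the u-inputs in written order.
(u1 · u3) linearizes to u1 · u3
(u2 · (u1 · u3)) linearizes to u2 · u1 · u3
(u4 · (u2 · (u1 · u3))) linearizes to u4 · u2 · u1 · u3

u4 · u2 · u1 · u3
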